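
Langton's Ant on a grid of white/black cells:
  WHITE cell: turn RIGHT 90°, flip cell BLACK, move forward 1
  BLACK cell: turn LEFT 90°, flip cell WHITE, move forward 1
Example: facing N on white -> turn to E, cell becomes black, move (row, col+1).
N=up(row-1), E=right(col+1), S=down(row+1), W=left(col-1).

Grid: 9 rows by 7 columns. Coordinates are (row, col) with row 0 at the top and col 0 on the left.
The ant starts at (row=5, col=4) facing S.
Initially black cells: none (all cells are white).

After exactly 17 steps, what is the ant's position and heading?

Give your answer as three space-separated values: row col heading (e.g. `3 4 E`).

Answer: 5 5 E

Derivation:
Step 1: on WHITE (5,4): turn R to W, flip to black, move to (5,3). |black|=1
Step 2: on WHITE (5,3): turn R to N, flip to black, move to (4,3). |black|=2
Step 3: on WHITE (4,3): turn R to E, flip to black, move to (4,4). |black|=3
Step 4: on WHITE (4,4): turn R to S, flip to black, move to (5,4). |black|=4
Step 5: on BLACK (5,4): turn L to E, flip to white, move to (5,5). |black|=3
Step 6: on WHITE (5,5): turn R to S, flip to black, move to (6,5). |black|=4
Step 7: on WHITE (6,5): turn R to W, flip to black, move to (6,4). |black|=5
Step 8: on WHITE (6,4): turn R to N, flip to black, move to (5,4). |black|=6
Step 9: on WHITE (5,4): turn R to E, flip to black, move to (5,5). |black|=7
Step 10: on BLACK (5,5): turn L to N, flip to white, move to (4,5). |black|=6
Step 11: on WHITE (4,5): turn R to E, flip to black, move to (4,6). |black|=7
Step 12: on WHITE (4,6): turn R to S, flip to black, move to (5,6). |black|=8
Step 13: on WHITE (5,6): turn R to W, flip to black, move to (5,5). |black|=9
Step 14: on WHITE (5,5): turn R to N, flip to black, move to (4,5). |black|=10
Step 15: on BLACK (4,5): turn L to W, flip to white, move to (4,4). |black|=9
Step 16: on BLACK (4,4): turn L to S, flip to white, move to (5,4). |black|=8
Step 17: on BLACK (5,4): turn L to E, flip to white, move to (5,5). |black|=7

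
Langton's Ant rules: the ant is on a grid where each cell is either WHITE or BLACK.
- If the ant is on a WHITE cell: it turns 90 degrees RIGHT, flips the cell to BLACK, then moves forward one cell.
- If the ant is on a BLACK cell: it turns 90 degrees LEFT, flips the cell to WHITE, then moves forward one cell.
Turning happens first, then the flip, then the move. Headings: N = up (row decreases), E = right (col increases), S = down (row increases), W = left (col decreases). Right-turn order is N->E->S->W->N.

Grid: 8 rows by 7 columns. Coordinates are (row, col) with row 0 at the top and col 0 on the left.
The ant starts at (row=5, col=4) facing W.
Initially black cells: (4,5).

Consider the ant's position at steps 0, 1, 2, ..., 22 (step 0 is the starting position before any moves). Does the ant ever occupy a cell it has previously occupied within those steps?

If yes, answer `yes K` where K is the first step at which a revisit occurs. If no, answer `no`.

Answer: yes 6

Derivation:
Step 1: on WHITE (5,4): turn R to N, flip to black, move to (4,4). |black|=2 — new cell
Step 2: on WHITE (4,4): turn R to E, flip to black, move to (4,5). |black|=3 — new cell
Step 3: on BLACK (4,5): turn L to N, flip to white, move to (3,5). |black|=2 — new cell
Step 4: on WHITE (3,5): turn R to E, flip to black, move to (3,6). |black|=3 — new cell
Step 5: on WHITE (3,6): turn R to S, flip to black, move to (4,6). |black|=4 — new cell
Step 6: on WHITE (4,6): turn R to W, flip to black, move to (4,5). |black|=5 — REVISIT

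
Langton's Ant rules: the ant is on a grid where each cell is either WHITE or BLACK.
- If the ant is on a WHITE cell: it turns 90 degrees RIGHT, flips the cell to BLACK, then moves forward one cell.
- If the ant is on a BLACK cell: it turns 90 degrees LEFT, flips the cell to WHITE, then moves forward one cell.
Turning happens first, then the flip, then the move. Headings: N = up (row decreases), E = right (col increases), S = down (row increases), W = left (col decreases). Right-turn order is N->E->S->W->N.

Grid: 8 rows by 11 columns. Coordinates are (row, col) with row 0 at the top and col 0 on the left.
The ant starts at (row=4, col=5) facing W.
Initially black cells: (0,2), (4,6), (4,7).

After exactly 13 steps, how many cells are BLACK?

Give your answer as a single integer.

Step 1: on WHITE (4,5): turn R to N, flip to black, move to (3,5). |black|=4
Step 2: on WHITE (3,5): turn R to E, flip to black, move to (3,6). |black|=5
Step 3: on WHITE (3,6): turn R to S, flip to black, move to (4,6). |black|=6
Step 4: on BLACK (4,6): turn L to E, flip to white, move to (4,7). |black|=5
Step 5: on BLACK (4,7): turn L to N, flip to white, move to (3,7). |black|=4
Step 6: on WHITE (3,7): turn R to E, flip to black, move to (3,8). |black|=5
Step 7: on WHITE (3,8): turn R to S, flip to black, move to (4,8). |black|=6
Step 8: on WHITE (4,8): turn R to W, flip to black, move to (4,7). |black|=7
Step 9: on WHITE (4,7): turn R to N, flip to black, move to (3,7). |black|=8
Step 10: on BLACK (3,7): turn L to W, flip to white, move to (3,6). |black|=7
Step 11: on BLACK (3,6): turn L to S, flip to white, move to (4,6). |black|=6
Step 12: on WHITE (4,6): turn R to W, flip to black, move to (4,5). |black|=7
Step 13: on BLACK (4,5): turn L to S, flip to white, move to (5,5). |black|=6

Answer: 6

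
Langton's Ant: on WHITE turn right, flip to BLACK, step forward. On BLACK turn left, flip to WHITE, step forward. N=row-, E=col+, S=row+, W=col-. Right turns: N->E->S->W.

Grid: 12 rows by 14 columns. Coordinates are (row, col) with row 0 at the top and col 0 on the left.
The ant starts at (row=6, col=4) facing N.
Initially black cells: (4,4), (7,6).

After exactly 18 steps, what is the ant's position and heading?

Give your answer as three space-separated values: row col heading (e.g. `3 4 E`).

Step 1: on WHITE (6,4): turn R to E, flip to black, move to (6,5). |black|=3
Step 2: on WHITE (6,5): turn R to S, flip to black, move to (7,5). |black|=4
Step 3: on WHITE (7,5): turn R to W, flip to black, move to (7,4). |black|=5
Step 4: on WHITE (7,4): turn R to N, flip to black, move to (6,4). |black|=6
Step 5: on BLACK (6,4): turn L to W, flip to white, move to (6,3). |black|=5
Step 6: on WHITE (6,3): turn R to N, flip to black, move to (5,3). |black|=6
Step 7: on WHITE (5,3): turn R to E, flip to black, move to (5,4). |black|=7
Step 8: on WHITE (5,4): turn R to S, flip to black, move to (6,4). |black|=8
Step 9: on WHITE (6,4): turn R to W, flip to black, move to (6,3). |black|=9
Step 10: on BLACK (6,3): turn L to S, flip to white, move to (7,3). |black|=8
Step 11: on WHITE (7,3): turn R to W, flip to black, move to (7,2). |black|=9
Step 12: on WHITE (7,2): turn R to N, flip to black, move to (6,2). |black|=10
Step 13: on WHITE (6,2): turn R to E, flip to black, move to (6,3). |black|=11
Step 14: on WHITE (6,3): turn R to S, flip to black, move to (7,3). |black|=12
Step 15: on BLACK (7,3): turn L to E, flip to white, move to (7,4). |black|=11
Step 16: on BLACK (7,4): turn L to N, flip to white, move to (6,4). |black|=10
Step 17: on BLACK (6,4): turn L to W, flip to white, move to (6,3). |black|=9
Step 18: on BLACK (6,3): turn L to S, flip to white, move to (7,3). |black|=8

Answer: 7 3 S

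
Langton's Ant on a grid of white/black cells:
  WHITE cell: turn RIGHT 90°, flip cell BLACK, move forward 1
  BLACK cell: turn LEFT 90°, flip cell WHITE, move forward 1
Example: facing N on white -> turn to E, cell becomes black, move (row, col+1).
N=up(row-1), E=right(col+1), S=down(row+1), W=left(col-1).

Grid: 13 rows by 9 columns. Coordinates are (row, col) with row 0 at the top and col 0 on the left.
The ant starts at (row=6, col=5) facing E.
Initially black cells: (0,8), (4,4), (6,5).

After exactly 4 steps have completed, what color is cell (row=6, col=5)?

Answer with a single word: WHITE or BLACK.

Step 1: on BLACK (6,5): turn L to N, flip to white, move to (5,5). |black|=2
Step 2: on WHITE (5,5): turn R to E, flip to black, move to (5,6). |black|=3
Step 3: on WHITE (5,6): turn R to S, flip to black, move to (6,6). |black|=4
Step 4: on WHITE (6,6): turn R to W, flip to black, move to (6,5). |black|=5

Answer: WHITE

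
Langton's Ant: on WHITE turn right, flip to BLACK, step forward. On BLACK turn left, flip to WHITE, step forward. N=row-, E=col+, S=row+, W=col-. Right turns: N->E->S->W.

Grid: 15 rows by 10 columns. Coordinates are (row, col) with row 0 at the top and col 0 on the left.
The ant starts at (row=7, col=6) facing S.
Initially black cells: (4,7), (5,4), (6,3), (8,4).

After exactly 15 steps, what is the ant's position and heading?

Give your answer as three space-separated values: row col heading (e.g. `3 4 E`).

Step 1: on WHITE (7,6): turn R to W, flip to black, move to (7,5). |black|=5
Step 2: on WHITE (7,5): turn R to N, flip to black, move to (6,5). |black|=6
Step 3: on WHITE (6,5): turn R to E, flip to black, move to (6,6). |black|=7
Step 4: on WHITE (6,6): turn R to S, flip to black, move to (7,6). |black|=8
Step 5: on BLACK (7,6): turn L to E, flip to white, move to (7,7). |black|=7
Step 6: on WHITE (7,7): turn R to S, flip to black, move to (8,7). |black|=8
Step 7: on WHITE (8,7): turn R to W, flip to black, move to (8,6). |black|=9
Step 8: on WHITE (8,6): turn R to N, flip to black, move to (7,6). |black|=10
Step 9: on WHITE (7,6): turn R to E, flip to black, move to (7,7). |black|=11
Step 10: on BLACK (7,7): turn L to N, flip to white, move to (6,7). |black|=10
Step 11: on WHITE (6,7): turn R to E, flip to black, move to (6,8). |black|=11
Step 12: on WHITE (6,8): turn R to S, flip to black, move to (7,8). |black|=12
Step 13: on WHITE (7,8): turn R to W, flip to black, move to (7,7). |black|=13
Step 14: on WHITE (7,7): turn R to N, flip to black, move to (6,7). |black|=14
Step 15: on BLACK (6,7): turn L to W, flip to white, move to (6,6). |black|=13

Answer: 6 6 W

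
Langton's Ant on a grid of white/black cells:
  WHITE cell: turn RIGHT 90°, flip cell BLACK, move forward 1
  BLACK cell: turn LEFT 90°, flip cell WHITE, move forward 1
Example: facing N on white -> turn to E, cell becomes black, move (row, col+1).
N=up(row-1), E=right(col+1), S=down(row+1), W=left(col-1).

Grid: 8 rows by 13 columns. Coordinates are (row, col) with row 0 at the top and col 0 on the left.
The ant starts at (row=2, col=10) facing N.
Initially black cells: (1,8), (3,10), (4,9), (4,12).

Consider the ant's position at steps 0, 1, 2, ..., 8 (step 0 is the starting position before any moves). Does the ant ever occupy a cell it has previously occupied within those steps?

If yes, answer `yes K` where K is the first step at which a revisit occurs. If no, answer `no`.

Step 1: on WHITE (2,10): turn R to E, flip to black, move to (2,11). |black|=5 — new cell
Step 2: on WHITE (2,11): turn R to S, flip to black, move to (3,11). |black|=6 — new cell
Step 3: on WHITE (3,11): turn R to W, flip to black, move to (3,10). |black|=7 — new cell
Step 4: on BLACK (3,10): turn L to S, flip to white, move to (4,10). |black|=6 — new cell
Step 5: on WHITE (4,10): turn R to W, flip to black, move to (4,9). |black|=7 — new cell
Step 6: on BLACK (4,9): turn L to S, flip to white, move to (5,9). |black|=6 — new cell
Step 7: on WHITE (5,9): turn R to W, flip to black, move to (5,8). |black|=7 — new cell
Step 8: on WHITE (5,8): turn R to N, flip to black, move to (4,8). |black|=8 — new cell
No revisit within 8 steps.

Answer: no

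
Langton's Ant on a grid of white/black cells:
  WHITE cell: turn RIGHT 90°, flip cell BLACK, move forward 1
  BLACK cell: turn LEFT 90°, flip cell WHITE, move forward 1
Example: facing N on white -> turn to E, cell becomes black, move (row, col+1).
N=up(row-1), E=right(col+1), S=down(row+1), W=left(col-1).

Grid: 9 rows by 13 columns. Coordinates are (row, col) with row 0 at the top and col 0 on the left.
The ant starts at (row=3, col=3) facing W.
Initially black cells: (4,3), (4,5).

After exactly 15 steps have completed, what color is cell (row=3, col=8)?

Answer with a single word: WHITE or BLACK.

Answer: WHITE

Derivation:
Step 1: on WHITE (3,3): turn R to N, flip to black, move to (2,3). |black|=3
Step 2: on WHITE (2,3): turn R to E, flip to black, move to (2,4). |black|=4
Step 3: on WHITE (2,4): turn R to S, flip to black, move to (3,4). |black|=5
Step 4: on WHITE (3,4): turn R to W, flip to black, move to (3,3). |black|=6
Step 5: on BLACK (3,3): turn L to S, flip to white, move to (4,3). |black|=5
Step 6: on BLACK (4,3): turn L to E, flip to white, move to (4,4). |black|=4
Step 7: on WHITE (4,4): turn R to S, flip to black, move to (5,4). |black|=5
Step 8: on WHITE (5,4): turn R to W, flip to black, move to (5,3). |black|=6
Step 9: on WHITE (5,3): turn R to N, flip to black, move to (4,3). |black|=7
Step 10: on WHITE (4,3): turn R to E, flip to black, move to (4,4). |black|=8
Step 11: on BLACK (4,4): turn L to N, flip to white, move to (3,4). |black|=7
Step 12: on BLACK (3,4): turn L to W, flip to white, move to (3,3). |black|=6
Step 13: on WHITE (3,3): turn R to N, flip to black, move to (2,3). |black|=7
Step 14: on BLACK (2,3): turn L to W, flip to white, move to (2,2). |black|=6
Step 15: on WHITE (2,2): turn R to N, flip to black, move to (1,2). |black|=7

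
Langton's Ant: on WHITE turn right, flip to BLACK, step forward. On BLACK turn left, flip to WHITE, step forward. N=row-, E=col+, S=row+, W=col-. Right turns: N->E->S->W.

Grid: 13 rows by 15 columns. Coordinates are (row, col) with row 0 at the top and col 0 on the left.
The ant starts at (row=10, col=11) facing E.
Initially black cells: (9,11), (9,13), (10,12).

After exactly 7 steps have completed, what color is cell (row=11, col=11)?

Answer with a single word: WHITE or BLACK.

Step 1: on WHITE (10,11): turn R to S, flip to black, move to (11,11). |black|=4
Step 2: on WHITE (11,11): turn R to W, flip to black, move to (11,10). |black|=5
Step 3: on WHITE (11,10): turn R to N, flip to black, move to (10,10). |black|=6
Step 4: on WHITE (10,10): turn R to E, flip to black, move to (10,11). |black|=7
Step 5: on BLACK (10,11): turn L to N, flip to white, move to (9,11). |black|=6
Step 6: on BLACK (9,11): turn L to W, flip to white, move to (9,10). |black|=5
Step 7: on WHITE (9,10): turn R to N, flip to black, move to (8,10). |black|=6

Answer: BLACK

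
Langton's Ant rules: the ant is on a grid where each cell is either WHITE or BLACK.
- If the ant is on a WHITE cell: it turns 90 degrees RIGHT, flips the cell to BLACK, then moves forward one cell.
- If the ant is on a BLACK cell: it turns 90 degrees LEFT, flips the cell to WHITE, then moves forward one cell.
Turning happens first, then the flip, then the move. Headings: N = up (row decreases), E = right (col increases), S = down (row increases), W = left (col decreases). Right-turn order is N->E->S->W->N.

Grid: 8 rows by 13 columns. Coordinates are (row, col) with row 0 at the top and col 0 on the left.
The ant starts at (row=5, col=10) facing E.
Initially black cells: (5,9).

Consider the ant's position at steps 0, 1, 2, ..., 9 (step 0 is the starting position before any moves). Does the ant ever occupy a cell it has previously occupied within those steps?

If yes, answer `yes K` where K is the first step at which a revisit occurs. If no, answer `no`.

Step 1: on WHITE (5,10): turn R to S, flip to black, move to (6,10). |black|=2 — new cell
Step 2: on WHITE (6,10): turn R to W, flip to black, move to (6,9). |black|=3 — new cell
Step 3: on WHITE (6,9): turn R to N, flip to black, move to (5,9). |black|=4 — new cell
Step 4: on BLACK (5,9): turn L to W, flip to white, move to (5,8). |black|=3 — new cell
Step 5: on WHITE (5,8): turn R to N, flip to black, move to (4,8). |black|=4 — new cell
Step 6: on WHITE (4,8): turn R to E, flip to black, move to (4,9). |black|=5 — new cell
Step 7: on WHITE (4,9): turn R to S, flip to black, move to (5,9). |black|=6 — REVISIT

Answer: yes 7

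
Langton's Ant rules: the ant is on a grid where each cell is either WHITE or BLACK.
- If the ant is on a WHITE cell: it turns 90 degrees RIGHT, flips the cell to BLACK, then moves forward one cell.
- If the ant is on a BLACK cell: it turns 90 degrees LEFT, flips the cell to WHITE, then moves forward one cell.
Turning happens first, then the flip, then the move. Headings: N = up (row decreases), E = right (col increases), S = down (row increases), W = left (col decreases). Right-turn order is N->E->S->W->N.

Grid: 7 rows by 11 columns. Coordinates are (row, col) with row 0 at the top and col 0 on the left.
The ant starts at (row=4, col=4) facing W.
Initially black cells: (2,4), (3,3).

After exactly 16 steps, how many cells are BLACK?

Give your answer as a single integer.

Step 1: on WHITE (4,4): turn R to N, flip to black, move to (3,4). |black|=3
Step 2: on WHITE (3,4): turn R to E, flip to black, move to (3,5). |black|=4
Step 3: on WHITE (3,5): turn R to S, flip to black, move to (4,5). |black|=5
Step 4: on WHITE (4,5): turn R to W, flip to black, move to (4,4). |black|=6
Step 5: on BLACK (4,4): turn L to S, flip to white, move to (5,4). |black|=5
Step 6: on WHITE (5,4): turn R to W, flip to black, move to (5,3). |black|=6
Step 7: on WHITE (5,3): turn R to N, flip to black, move to (4,3). |black|=7
Step 8: on WHITE (4,3): turn R to E, flip to black, move to (4,4). |black|=8
Step 9: on WHITE (4,4): turn R to S, flip to black, move to (5,4). |black|=9
Step 10: on BLACK (5,4): turn L to E, flip to white, move to (5,5). |black|=8
Step 11: on WHITE (5,5): turn R to S, flip to black, move to (6,5). |black|=9
Step 12: on WHITE (6,5): turn R to W, flip to black, move to (6,4). |black|=10
Step 13: on WHITE (6,4): turn R to N, flip to black, move to (5,4). |black|=11
Step 14: on WHITE (5,4): turn R to E, flip to black, move to (5,5). |black|=12
Step 15: on BLACK (5,5): turn L to N, flip to white, move to (4,5). |black|=11
Step 16: on BLACK (4,5): turn L to W, flip to white, move to (4,4). |black|=10

Answer: 10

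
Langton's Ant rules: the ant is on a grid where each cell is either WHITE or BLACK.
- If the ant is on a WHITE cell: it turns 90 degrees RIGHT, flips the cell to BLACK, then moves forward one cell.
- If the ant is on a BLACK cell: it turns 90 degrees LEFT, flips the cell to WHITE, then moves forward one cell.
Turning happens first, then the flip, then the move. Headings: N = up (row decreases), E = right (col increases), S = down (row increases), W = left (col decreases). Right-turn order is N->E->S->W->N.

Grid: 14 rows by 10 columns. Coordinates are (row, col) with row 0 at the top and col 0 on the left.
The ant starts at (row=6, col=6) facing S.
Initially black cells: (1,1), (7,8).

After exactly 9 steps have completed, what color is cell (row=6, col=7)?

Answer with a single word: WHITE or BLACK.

Answer: BLACK

Derivation:
Step 1: on WHITE (6,6): turn R to W, flip to black, move to (6,5). |black|=3
Step 2: on WHITE (6,5): turn R to N, flip to black, move to (5,5). |black|=4
Step 3: on WHITE (5,5): turn R to E, flip to black, move to (5,6). |black|=5
Step 4: on WHITE (5,6): turn R to S, flip to black, move to (6,6). |black|=6
Step 5: on BLACK (6,6): turn L to E, flip to white, move to (6,7). |black|=5
Step 6: on WHITE (6,7): turn R to S, flip to black, move to (7,7). |black|=6
Step 7: on WHITE (7,7): turn R to W, flip to black, move to (7,6). |black|=7
Step 8: on WHITE (7,6): turn R to N, flip to black, move to (6,6). |black|=8
Step 9: on WHITE (6,6): turn R to E, flip to black, move to (6,7). |black|=9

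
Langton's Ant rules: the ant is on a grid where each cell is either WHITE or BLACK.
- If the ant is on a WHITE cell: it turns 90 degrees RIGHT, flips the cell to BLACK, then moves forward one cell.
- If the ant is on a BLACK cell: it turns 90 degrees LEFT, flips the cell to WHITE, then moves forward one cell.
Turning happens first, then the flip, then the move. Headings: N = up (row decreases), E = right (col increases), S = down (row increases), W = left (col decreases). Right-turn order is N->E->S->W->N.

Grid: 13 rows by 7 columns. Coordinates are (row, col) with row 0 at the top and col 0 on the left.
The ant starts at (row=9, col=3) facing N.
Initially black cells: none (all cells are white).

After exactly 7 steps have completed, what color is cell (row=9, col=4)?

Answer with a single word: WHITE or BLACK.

Answer: BLACK

Derivation:
Step 1: on WHITE (9,3): turn R to E, flip to black, move to (9,4). |black|=1
Step 2: on WHITE (9,4): turn R to S, flip to black, move to (10,4). |black|=2
Step 3: on WHITE (10,4): turn R to W, flip to black, move to (10,3). |black|=3
Step 4: on WHITE (10,3): turn R to N, flip to black, move to (9,3). |black|=4
Step 5: on BLACK (9,3): turn L to W, flip to white, move to (9,2). |black|=3
Step 6: on WHITE (9,2): turn R to N, flip to black, move to (8,2). |black|=4
Step 7: on WHITE (8,2): turn R to E, flip to black, move to (8,3). |black|=5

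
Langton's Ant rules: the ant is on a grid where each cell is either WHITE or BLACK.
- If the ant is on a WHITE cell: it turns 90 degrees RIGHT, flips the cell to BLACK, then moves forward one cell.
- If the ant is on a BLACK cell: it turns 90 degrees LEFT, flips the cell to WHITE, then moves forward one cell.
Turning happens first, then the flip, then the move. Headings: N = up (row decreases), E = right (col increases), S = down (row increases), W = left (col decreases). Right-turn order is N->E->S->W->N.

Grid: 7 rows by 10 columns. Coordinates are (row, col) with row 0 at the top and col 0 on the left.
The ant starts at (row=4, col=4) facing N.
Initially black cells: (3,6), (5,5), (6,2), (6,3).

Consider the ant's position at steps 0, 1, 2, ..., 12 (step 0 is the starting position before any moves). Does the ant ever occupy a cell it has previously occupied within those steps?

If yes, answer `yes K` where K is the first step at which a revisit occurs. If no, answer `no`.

Answer: yes 6

Derivation:
Step 1: on WHITE (4,4): turn R to E, flip to black, move to (4,5). |black|=5 — new cell
Step 2: on WHITE (4,5): turn R to S, flip to black, move to (5,5). |black|=6 — new cell
Step 3: on BLACK (5,5): turn L to E, flip to white, move to (5,6). |black|=5 — new cell
Step 4: on WHITE (5,6): turn R to S, flip to black, move to (6,6). |black|=6 — new cell
Step 5: on WHITE (6,6): turn R to W, flip to black, move to (6,5). |black|=7 — new cell
Step 6: on WHITE (6,5): turn R to N, flip to black, move to (5,5). |black|=8 — REVISIT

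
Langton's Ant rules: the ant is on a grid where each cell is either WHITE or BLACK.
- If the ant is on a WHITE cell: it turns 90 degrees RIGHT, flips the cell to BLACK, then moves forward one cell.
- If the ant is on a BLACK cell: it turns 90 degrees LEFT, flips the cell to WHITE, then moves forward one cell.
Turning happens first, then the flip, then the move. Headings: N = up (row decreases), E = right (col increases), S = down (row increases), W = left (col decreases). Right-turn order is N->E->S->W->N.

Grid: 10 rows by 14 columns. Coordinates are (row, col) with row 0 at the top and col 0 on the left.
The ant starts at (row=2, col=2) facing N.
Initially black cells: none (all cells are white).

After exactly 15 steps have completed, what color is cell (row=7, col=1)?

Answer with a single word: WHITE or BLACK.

Step 1: on WHITE (2,2): turn R to E, flip to black, move to (2,3). |black|=1
Step 2: on WHITE (2,3): turn R to S, flip to black, move to (3,3). |black|=2
Step 3: on WHITE (3,3): turn R to W, flip to black, move to (3,2). |black|=3
Step 4: on WHITE (3,2): turn R to N, flip to black, move to (2,2). |black|=4
Step 5: on BLACK (2,2): turn L to W, flip to white, move to (2,1). |black|=3
Step 6: on WHITE (2,1): turn R to N, flip to black, move to (1,1). |black|=4
Step 7: on WHITE (1,1): turn R to E, flip to black, move to (1,2). |black|=5
Step 8: on WHITE (1,2): turn R to S, flip to black, move to (2,2). |black|=6
Step 9: on WHITE (2,2): turn R to W, flip to black, move to (2,1). |black|=7
Step 10: on BLACK (2,1): turn L to S, flip to white, move to (3,1). |black|=6
Step 11: on WHITE (3,1): turn R to W, flip to black, move to (3,0). |black|=7
Step 12: on WHITE (3,0): turn R to N, flip to black, move to (2,0). |black|=8
Step 13: on WHITE (2,0): turn R to E, flip to black, move to (2,1). |black|=9
Step 14: on WHITE (2,1): turn R to S, flip to black, move to (3,1). |black|=10
Step 15: on BLACK (3,1): turn L to E, flip to white, move to (3,2). |black|=9

Answer: WHITE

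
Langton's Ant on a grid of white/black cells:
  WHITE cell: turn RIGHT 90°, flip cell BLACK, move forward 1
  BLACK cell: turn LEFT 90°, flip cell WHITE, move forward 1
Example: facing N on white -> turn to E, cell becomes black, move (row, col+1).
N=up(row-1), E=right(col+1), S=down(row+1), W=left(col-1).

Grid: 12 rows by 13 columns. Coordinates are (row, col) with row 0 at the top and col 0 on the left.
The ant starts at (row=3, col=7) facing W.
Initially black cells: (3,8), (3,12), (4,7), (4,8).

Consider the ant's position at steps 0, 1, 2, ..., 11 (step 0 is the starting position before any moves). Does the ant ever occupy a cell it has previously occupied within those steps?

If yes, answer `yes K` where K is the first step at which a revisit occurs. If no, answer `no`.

Step 1: on WHITE (3,7): turn R to N, flip to black, move to (2,7). |black|=5 — new cell
Step 2: on WHITE (2,7): turn R to E, flip to black, move to (2,8). |black|=6 — new cell
Step 3: on WHITE (2,8): turn R to S, flip to black, move to (3,8). |black|=7 — new cell
Step 4: on BLACK (3,8): turn L to E, flip to white, move to (3,9). |black|=6 — new cell
Step 5: on WHITE (3,9): turn R to S, flip to black, move to (4,9). |black|=7 — new cell
Step 6: on WHITE (4,9): turn R to W, flip to black, move to (4,8). |black|=8 — new cell
Step 7: on BLACK (4,8): turn L to S, flip to white, move to (5,8). |black|=7 — new cell
Step 8: on WHITE (5,8): turn R to W, flip to black, move to (5,7). |black|=8 — new cell
Step 9: on WHITE (5,7): turn R to N, flip to black, move to (4,7). |black|=9 — new cell
Step 10: on BLACK (4,7): turn L to W, flip to white, move to (4,6). |black|=8 — new cell
Step 11: on WHITE (4,6): turn R to N, flip to black, move to (3,6). |black|=9 — new cell
No revisit within 11 steps.

Answer: no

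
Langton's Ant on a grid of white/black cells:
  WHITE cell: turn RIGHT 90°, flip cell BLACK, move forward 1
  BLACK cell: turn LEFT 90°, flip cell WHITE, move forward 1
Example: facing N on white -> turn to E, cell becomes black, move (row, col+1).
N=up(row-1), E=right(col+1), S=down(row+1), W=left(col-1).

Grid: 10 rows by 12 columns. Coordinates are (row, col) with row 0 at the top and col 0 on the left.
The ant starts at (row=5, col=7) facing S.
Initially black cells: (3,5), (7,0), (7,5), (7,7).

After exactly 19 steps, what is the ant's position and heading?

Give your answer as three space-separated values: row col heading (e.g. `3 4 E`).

Answer: 4 9 E

Derivation:
Step 1: on WHITE (5,7): turn R to W, flip to black, move to (5,6). |black|=5
Step 2: on WHITE (5,6): turn R to N, flip to black, move to (4,6). |black|=6
Step 3: on WHITE (4,6): turn R to E, flip to black, move to (4,7). |black|=7
Step 4: on WHITE (4,7): turn R to S, flip to black, move to (5,7). |black|=8
Step 5: on BLACK (5,7): turn L to E, flip to white, move to (5,8). |black|=7
Step 6: on WHITE (5,8): turn R to S, flip to black, move to (6,8). |black|=8
Step 7: on WHITE (6,8): turn R to W, flip to black, move to (6,7). |black|=9
Step 8: on WHITE (6,7): turn R to N, flip to black, move to (5,7). |black|=10
Step 9: on WHITE (5,7): turn R to E, flip to black, move to (5,8). |black|=11
Step 10: on BLACK (5,8): turn L to N, flip to white, move to (4,8). |black|=10
Step 11: on WHITE (4,8): turn R to E, flip to black, move to (4,9). |black|=11
Step 12: on WHITE (4,9): turn R to S, flip to black, move to (5,9). |black|=12
Step 13: on WHITE (5,9): turn R to W, flip to black, move to (5,8). |black|=13
Step 14: on WHITE (5,8): turn R to N, flip to black, move to (4,8). |black|=14
Step 15: on BLACK (4,8): turn L to W, flip to white, move to (4,7). |black|=13
Step 16: on BLACK (4,7): turn L to S, flip to white, move to (5,7). |black|=12
Step 17: on BLACK (5,7): turn L to E, flip to white, move to (5,8). |black|=11
Step 18: on BLACK (5,8): turn L to N, flip to white, move to (4,8). |black|=10
Step 19: on WHITE (4,8): turn R to E, flip to black, move to (4,9). |black|=11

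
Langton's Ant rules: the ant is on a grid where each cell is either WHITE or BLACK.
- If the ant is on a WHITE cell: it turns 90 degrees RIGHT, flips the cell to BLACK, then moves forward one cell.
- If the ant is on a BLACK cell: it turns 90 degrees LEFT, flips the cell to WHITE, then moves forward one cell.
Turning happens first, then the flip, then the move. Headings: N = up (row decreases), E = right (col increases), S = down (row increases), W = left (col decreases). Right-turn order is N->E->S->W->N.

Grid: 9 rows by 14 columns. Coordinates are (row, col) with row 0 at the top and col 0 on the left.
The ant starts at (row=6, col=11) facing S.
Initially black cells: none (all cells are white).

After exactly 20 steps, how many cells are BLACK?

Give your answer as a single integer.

Step 1: on WHITE (6,11): turn R to W, flip to black, move to (6,10). |black|=1
Step 2: on WHITE (6,10): turn R to N, flip to black, move to (5,10). |black|=2
Step 3: on WHITE (5,10): turn R to E, flip to black, move to (5,11). |black|=3
Step 4: on WHITE (5,11): turn R to S, flip to black, move to (6,11). |black|=4
Step 5: on BLACK (6,11): turn L to E, flip to white, move to (6,12). |black|=3
Step 6: on WHITE (6,12): turn R to S, flip to black, move to (7,12). |black|=4
Step 7: on WHITE (7,12): turn R to W, flip to black, move to (7,11). |black|=5
Step 8: on WHITE (7,11): turn R to N, flip to black, move to (6,11). |black|=6
Step 9: on WHITE (6,11): turn R to E, flip to black, move to (6,12). |black|=7
Step 10: on BLACK (6,12): turn L to N, flip to white, move to (5,12). |black|=6
Step 11: on WHITE (5,12): turn R to E, flip to black, move to (5,13). |black|=7
Step 12: on WHITE (5,13): turn R to S, flip to black, move to (6,13). |black|=8
Step 13: on WHITE (6,13): turn R to W, flip to black, move to (6,12). |black|=9
Step 14: on WHITE (6,12): turn R to N, flip to black, move to (5,12). |black|=10
Step 15: on BLACK (5,12): turn L to W, flip to white, move to (5,11). |black|=9
Step 16: on BLACK (5,11): turn L to S, flip to white, move to (6,11). |black|=8
Step 17: on BLACK (6,11): turn L to E, flip to white, move to (6,12). |black|=7
Step 18: on BLACK (6,12): turn L to N, flip to white, move to (5,12). |black|=6
Step 19: on WHITE (5,12): turn R to E, flip to black, move to (5,13). |black|=7
Step 20: on BLACK (5,13): turn L to N, flip to white, move to (4,13). |black|=6

Answer: 6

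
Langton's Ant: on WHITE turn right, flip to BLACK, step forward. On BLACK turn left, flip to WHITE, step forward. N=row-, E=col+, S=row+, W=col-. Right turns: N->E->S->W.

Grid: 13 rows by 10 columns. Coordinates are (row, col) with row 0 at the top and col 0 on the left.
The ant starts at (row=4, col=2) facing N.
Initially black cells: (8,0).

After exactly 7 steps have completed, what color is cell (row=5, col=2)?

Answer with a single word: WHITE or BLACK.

Step 1: on WHITE (4,2): turn R to E, flip to black, move to (4,3). |black|=2
Step 2: on WHITE (4,3): turn R to S, flip to black, move to (5,3). |black|=3
Step 3: on WHITE (5,3): turn R to W, flip to black, move to (5,2). |black|=4
Step 4: on WHITE (5,2): turn R to N, flip to black, move to (4,2). |black|=5
Step 5: on BLACK (4,2): turn L to W, flip to white, move to (4,1). |black|=4
Step 6: on WHITE (4,1): turn R to N, flip to black, move to (3,1). |black|=5
Step 7: on WHITE (3,1): turn R to E, flip to black, move to (3,2). |black|=6

Answer: BLACK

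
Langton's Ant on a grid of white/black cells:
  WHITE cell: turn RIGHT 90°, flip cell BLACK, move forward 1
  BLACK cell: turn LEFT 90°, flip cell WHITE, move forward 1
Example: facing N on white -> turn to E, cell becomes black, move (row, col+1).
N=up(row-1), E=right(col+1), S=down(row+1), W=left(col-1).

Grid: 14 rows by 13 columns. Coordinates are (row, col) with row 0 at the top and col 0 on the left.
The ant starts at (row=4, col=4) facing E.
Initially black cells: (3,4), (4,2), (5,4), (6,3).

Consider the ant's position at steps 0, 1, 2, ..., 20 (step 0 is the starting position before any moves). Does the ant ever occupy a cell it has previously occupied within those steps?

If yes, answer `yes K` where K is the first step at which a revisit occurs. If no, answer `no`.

Answer: yes 5

Derivation:
Step 1: on WHITE (4,4): turn R to S, flip to black, move to (5,4). |black|=5 — new cell
Step 2: on BLACK (5,4): turn L to E, flip to white, move to (5,5). |black|=4 — new cell
Step 3: on WHITE (5,5): turn R to S, flip to black, move to (6,5). |black|=5 — new cell
Step 4: on WHITE (6,5): turn R to W, flip to black, move to (6,4). |black|=6 — new cell
Step 5: on WHITE (6,4): turn R to N, flip to black, move to (5,4). |black|=7 — REVISIT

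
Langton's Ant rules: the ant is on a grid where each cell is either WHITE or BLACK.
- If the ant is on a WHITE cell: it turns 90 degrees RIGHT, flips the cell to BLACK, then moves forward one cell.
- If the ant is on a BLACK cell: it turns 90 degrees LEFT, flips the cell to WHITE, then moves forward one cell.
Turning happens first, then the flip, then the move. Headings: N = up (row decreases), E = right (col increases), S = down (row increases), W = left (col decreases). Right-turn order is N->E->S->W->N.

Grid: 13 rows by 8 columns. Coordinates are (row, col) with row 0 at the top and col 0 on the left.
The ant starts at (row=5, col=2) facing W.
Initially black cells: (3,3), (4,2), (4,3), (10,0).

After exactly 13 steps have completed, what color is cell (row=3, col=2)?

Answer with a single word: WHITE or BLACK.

Answer: BLACK

Derivation:
Step 1: on WHITE (5,2): turn R to N, flip to black, move to (4,2). |black|=5
Step 2: on BLACK (4,2): turn L to W, flip to white, move to (4,1). |black|=4
Step 3: on WHITE (4,1): turn R to N, flip to black, move to (3,1). |black|=5
Step 4: on WHITE (3,1): turn R to E, flip to black, move to (3,2). |black|=6
Step 5: on WHITE (3,2): turn R to S, flip to black, move to (4,2). |black|=7
Step 6: on WHITE (4,2): turn R to W, flip to black, move to (4,1). |black|=8
Step 7: on BLACK (4,1): turn L to S, flip to white, move to (5,1). |black|=7
Step 8: on WHITE (5,1): turn R to W, flip to black, move to (5,0). |black|=8
Step 9: on WHITE (5,0): turn R to N, flip to black, move to (4,0). |black|=9
Step 10: on WHITE (4,0): turn R to E, flip to black, move to (4,1). |black|=10
Step 11: on WHITE (4,1): turn R to S, flip to black, move to (5,1). |black|=11
Step 12: on BLACK (5,1): turn L to E, flip to white, move to (5,2). |black|=10
Step 13: on BLACK (5,2): turn L to N, flip to white, move to (4,2). |black|=9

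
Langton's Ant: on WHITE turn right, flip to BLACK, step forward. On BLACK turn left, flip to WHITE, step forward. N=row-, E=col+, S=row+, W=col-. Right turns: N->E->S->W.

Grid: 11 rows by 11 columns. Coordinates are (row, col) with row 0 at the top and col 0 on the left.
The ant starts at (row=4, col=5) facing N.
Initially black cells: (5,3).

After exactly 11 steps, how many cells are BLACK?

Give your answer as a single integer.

Step 1: on WHITE (4,5): turn R to E, flip to black, move to (4,6). |black|=2
Step 2: on WHITE (4,6): turn R to S, flip to black, move to (5,6). |black|=3
Step 3: on WHITE (5,6): turn R to W, flip to black, move to (5,5). |black|=4
Step 4: on WHITE (5,5): turn R to N, flip to black, move to (4,5). |black|=5
Step 5: on BLACK (4,5): turn L to W, flip to white, move to (4,4). |black|=4
Step 6: on WHITE (4,4): turn R to N, flip to black, move to (3,4). |black|=5
Step 7: on WHITE (3,4): turn R to E, flip to black, move to (3,5). |black|=6
Step 8: on WHITE (3,5): turn R to S, flip to black, move to (4,5). |black|=7
Step 9: on WHITE (4,5): turn R to W, flip to black, move to (4,4). |black|=8
Step 10: on BLACK (4,4): turn L to S, flip to white, move to (5,4). |black|=7
Step 11: on WHITE (5,4): turn R to W, flip to black, move to (5,3). |black|=8

Answer: 8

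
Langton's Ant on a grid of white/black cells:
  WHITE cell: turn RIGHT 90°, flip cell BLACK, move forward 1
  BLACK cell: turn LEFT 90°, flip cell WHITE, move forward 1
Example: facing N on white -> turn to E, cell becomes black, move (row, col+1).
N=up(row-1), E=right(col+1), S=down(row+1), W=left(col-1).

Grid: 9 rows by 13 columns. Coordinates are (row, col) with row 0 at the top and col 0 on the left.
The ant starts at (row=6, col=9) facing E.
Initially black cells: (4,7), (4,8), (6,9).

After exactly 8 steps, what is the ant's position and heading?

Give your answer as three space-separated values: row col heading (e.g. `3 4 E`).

Answer: 4 7 W

Derivation:
Step 1: on BLACK (6,9): turn L to N, flip to white, move to (5,9). |black|=2
Step 2: on WHITE (5,9): turn R to E, flip to black, move to (5,10). |black|=3
Step 3: on WHITE (5,10): turn R to S, flip to black, move to (6,10). |black|=4
Step 4: on WHITE (6,10): turn R to W, flip to black, move to (6,9). |black|=5
Step 5: on WHITE (6,9): turn R to N, flip to black, move to (5,9). |black|=6
Step 6: on BLACK (5,9): turn L to W, flip to white, move to (5,8). |black|=5
Step 7: on WHITE (5,8): turn R to N, flip to black, move to (4,8). |black|=6
Step 8: on BLACK (4,8): turn L to W, flip to white, move to (4,7). |black|=5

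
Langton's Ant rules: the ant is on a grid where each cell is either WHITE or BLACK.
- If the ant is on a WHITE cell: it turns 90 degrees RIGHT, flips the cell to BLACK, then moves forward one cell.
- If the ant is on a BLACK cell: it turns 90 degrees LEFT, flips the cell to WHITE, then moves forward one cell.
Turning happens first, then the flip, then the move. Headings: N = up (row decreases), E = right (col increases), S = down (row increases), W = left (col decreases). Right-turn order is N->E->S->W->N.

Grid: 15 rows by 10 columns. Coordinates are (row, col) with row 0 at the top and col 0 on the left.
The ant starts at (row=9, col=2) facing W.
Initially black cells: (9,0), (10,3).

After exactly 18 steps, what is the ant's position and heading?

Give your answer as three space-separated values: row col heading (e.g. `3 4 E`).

Answer: 10 1 E

Derivation:
Step 1: on WHITE (9,2): turn R to N, flip to black, move to (8,2). |black|=3
Step 2: on WHITE (8,2): turn R to E, flip to black, move to (8,3). |black|=4
Step 3: on WHITE (8,3): turn R to S, flip to black, move to (9,3). |black|=5
Step 4: on WHITE (9,3): turn R to W, flip to black, move to (9,2). |black|=6
Step 5: on BLACK (9,2): turn L to S, flip to white, move to (10,2). |black|=5
Step 6: on WHITE (10,2): turn R to W, flip to black, move to (10,1). |black|=6
Step 7: on WHITE (10,1): turn R to N, flip to black, move to (9,1). |black|=7
Step 8: on WHITE (9,1): turn R to E, flip to black, move to (9,2). |black|=8
Step 9: on WHITE (9,2): turn R to S, flip to black, move to (10,2). |black|=9
Step 10: on BLACK (10,2): turn L to E, flip to white, move to (10,3). |black|=8
Step 11: on BLACK (10,3): turn L to N, flip to white, move to (9,3). |black|=7
Step 12: on BLACK (9,3): turn L to W, flip to white, move to (9,2). |black|=6
Step 13: on BLACK (9,2): turn L to S, flip to white, move to (10,2). |black|=5
Step 14: on WHITE (10,2): turn R to W, flip to black, move to (10,1). |black|=6
Step 15: on BLACK (10,1): turn L to S, flip to white, move to (11,1). |black|=5
Step 16: on WHITE (11,1): turn R to W, flip to black, move to (11,0). |black|=6
Step 17: on WHITE (11,0): turn R to N, flip to black, move to (10,0). |black|=7
Step 18: on WHITE (10,0): turn R to E, flip to black, move to (10,1). |black|=8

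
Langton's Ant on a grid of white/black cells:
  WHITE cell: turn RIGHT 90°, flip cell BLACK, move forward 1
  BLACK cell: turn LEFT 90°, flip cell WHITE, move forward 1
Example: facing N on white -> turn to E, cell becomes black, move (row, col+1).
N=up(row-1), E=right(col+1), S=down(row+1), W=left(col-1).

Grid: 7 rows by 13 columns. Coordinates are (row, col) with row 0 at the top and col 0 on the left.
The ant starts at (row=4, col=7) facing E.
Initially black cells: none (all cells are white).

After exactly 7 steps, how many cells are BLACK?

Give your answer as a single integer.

Answer: 5

Derivation:
Step 1: on WHITE (4,7): turn R to S, flip to black, move to (5,7). |black|=1
Step 2: on WHITE (5,7): turn R to W, flip to black, move to (5,6). |black|=2
Step 3: on WHITE (5,6): turn R to N, flip to black, move to (4,6). |black|=3
Step 4: on WHITE (4,6): turn R to E, flip to black, move to (4,7). |black|=4
Step 5: on BLACK (4,7): turn L to N, flip to white, move to (3,7). |black|=3
Step 6: on WHITE (3,7): turn R to E, flip to black, move to (3,8). |black|=4
Step 7: on WHITE (3,8): turn R to S, flip to black, move to (4,8). |black|=5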